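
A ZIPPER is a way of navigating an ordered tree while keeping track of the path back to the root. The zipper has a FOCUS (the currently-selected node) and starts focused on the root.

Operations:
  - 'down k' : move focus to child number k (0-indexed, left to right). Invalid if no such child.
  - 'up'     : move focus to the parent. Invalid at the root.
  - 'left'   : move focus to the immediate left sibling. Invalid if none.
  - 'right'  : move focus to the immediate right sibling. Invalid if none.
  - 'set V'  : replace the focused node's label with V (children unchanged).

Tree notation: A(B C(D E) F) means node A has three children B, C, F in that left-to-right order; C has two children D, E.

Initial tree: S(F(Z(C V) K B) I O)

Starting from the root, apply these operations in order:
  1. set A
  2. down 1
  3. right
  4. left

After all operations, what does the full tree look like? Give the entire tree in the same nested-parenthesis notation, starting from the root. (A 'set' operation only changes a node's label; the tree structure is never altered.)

Answer: A(F(Z(C V) K B) I O)

Derivation:
Step 1 (set A): focus=A path=root depth=0 children=['F', 'I', 'O'] (at root)
Step 2 (down 1): focus=I path=1 depth=1 children=[] left=['F'] right=['O'] parent=A
Step 3 (right): focus=O path=2 depth=1 children=[] left=['F', 'I'] right=[] parent=A
Step 4 (left): focus=I path=1 depth=1 children=[] left=['F'] right=['O'] parent=A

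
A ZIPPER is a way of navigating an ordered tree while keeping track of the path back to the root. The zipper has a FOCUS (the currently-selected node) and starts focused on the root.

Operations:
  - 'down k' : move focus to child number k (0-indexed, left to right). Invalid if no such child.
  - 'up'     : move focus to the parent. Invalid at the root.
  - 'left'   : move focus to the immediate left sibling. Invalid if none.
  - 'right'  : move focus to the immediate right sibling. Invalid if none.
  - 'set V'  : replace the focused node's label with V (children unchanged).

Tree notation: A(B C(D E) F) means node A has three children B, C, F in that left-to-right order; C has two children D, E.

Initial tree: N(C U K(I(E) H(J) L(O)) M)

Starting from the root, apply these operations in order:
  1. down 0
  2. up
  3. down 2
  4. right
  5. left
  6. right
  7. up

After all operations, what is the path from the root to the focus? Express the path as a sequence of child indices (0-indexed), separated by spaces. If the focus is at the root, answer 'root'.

Answer: root

Derivation:
Step 1 (down 0): focus=C path=0 depth=1 children=[] left=[] right=['U', 'K', 'M'] parent=N
Step 2 (up): focus=N path=root depth=0 children=['C', 'U', 'K', 'M'] (at root)
Step 3 (down 2): focus=K path=2 depth=1 children=['I', 'H', 'L'] left=['C', 'U'] right=['M'] parent=N
Step 4 (right): focus=M path=3 depth=1 children=[] left=['C', 'U', 'K'] right=[] parent=N
Step 5 (left): focus=K path=2 depth=1 children=['I', 'H', 'L'] left=['C', 'U'] right=['M'] parent=N
Step 6 (right): focus=M path=3 depth=1 children=[] left=['C', 'U', 'K'] right=[] parent=N
Step 7 (up): focus=N path=root depth=0 children=['C', 'U', 'K', 'M'] (at root)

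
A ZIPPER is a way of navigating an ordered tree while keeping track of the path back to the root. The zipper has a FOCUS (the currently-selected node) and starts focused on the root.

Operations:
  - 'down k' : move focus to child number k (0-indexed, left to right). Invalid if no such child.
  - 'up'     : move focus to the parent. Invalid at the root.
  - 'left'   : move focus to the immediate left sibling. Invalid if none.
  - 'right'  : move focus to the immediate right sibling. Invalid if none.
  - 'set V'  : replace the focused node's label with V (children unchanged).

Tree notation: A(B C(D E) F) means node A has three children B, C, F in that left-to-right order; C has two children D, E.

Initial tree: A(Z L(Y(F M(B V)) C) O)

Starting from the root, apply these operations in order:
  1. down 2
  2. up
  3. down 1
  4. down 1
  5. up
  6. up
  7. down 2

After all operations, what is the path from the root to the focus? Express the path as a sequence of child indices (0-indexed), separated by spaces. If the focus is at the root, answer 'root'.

Answer: 2

Derivation:
Step 1 (down 2): focus=O path=2 depth=1 children=[] left=['Z', 'L'] right=[] parent=A
Step 2 (up): focus=A path=root depth=0 children=['Z', 'L', 'O'] (at root)
Step 3 (down 1): focus=L path=1 depth=1 children=['Y', 'C'] left=['Z'] right=['O'] parent=A
Step 4 (down 1): focus=C path=1/1 depth=2 children=[] left=['Y'] right=[] parent=L
Step 5 (up): focus=L path=1 depth=1 children=['Y', 'C'] left=['Z'] right=['O'] parent=A
Step 6 (up): focus=A path=root depth=0 children=['Z', 'L', 'O'] (at root)
Step 7 (down 2): focus=O path=2 depth=1 children=[] left=['Z', 'L'] right=[] parent=A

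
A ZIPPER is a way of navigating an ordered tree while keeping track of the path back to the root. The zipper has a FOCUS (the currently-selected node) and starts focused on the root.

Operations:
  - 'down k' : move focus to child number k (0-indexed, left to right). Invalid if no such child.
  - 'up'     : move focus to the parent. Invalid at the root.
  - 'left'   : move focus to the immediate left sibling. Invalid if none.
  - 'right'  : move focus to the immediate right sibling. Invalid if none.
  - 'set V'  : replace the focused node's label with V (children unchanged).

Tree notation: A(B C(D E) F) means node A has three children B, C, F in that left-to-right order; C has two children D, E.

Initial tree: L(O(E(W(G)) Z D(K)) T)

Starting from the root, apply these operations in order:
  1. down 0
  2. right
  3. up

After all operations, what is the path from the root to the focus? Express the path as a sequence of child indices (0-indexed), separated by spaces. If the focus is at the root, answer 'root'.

Answer: root

Derivation:
Step 1 (down 0): focus=O path=0 depth=1 children=['E', 'Z', 'D'] left=[] right=['T'] parent=L
Step 2 (right): focus=T path=1 depth=1 children=[] left=['O'] right=[] parent=L
Step 3 (up): focus=L path=root depth=0 children=['O', 'T'] (at root)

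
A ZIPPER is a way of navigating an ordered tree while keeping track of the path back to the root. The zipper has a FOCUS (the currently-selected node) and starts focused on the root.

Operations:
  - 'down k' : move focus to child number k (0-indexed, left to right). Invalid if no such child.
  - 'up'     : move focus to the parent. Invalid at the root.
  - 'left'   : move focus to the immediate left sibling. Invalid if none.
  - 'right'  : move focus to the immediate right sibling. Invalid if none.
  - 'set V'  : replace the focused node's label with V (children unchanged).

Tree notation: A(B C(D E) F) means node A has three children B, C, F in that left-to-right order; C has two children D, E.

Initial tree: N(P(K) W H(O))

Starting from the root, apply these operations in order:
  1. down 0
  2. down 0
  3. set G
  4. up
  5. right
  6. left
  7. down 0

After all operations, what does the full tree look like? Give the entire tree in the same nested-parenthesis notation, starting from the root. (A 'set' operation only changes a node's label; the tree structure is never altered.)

Answer: N(P(G) W H(O))

Derivation:
Step 1 (down 0): focus=P path=0 depth=1 children=['K'] left=[] right=['W', 'H'] parent=N
Step 2 (down 0): focus=K path=0/0 depth=2 children=[] left=[] right=[] parent=P
Step 3 (set G): focus=G path=0/0 depth=2 children=[] left=[] right=[] parent=P
Step 4 (up): focus=P path=0 depth=1 children=['G'] left=[] right=['W', 'H'] parent=N
Step 5 (right): focus=W path=1 depth=1 children=[] left=['P'] right=['H'] parent=N
Step 6 (left): focus=P path=0 depth=1 children=['G'] left=[] right=['W', 'H'] parent=N
Step 7 (down 0): focus=G path=0/0 depth=2 children=[] left=[] right=[] parent=P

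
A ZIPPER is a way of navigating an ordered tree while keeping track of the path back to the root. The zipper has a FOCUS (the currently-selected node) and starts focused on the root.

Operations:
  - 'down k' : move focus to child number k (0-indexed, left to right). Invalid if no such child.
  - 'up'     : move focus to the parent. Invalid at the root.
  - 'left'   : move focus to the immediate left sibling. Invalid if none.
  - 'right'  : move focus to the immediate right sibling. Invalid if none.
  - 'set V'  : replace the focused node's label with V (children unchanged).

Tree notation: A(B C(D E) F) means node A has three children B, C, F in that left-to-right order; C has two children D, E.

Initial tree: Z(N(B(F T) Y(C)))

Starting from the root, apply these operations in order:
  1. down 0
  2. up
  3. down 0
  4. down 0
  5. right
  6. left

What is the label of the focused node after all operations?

Step 1 (down 0): focus=N path=0 depth=1 children=['B', 'Y'] left=[] right=[] parent=Z
Step 2 (up): focus=Z path=root depth=0 children=['N'] (at root)
Step 3 (down 0): focus=N path=0 depth=1 children=['B', 'Y'] left=[] right=[] parent=Z
Step 4 (down 0): focus=B path=0/0 depth=2 children=['F', 'T'] left=[] right=['Y'] parent=N
Step 5 (right): focus=Y path=0/1 depth=2 children=['C'] left=['B'] right=[] parent=N
Step 6 (left): focus=B path=0/0 depth=2 children=['F', 'T'] left=[] right=['Y'] parent=N

Answer: B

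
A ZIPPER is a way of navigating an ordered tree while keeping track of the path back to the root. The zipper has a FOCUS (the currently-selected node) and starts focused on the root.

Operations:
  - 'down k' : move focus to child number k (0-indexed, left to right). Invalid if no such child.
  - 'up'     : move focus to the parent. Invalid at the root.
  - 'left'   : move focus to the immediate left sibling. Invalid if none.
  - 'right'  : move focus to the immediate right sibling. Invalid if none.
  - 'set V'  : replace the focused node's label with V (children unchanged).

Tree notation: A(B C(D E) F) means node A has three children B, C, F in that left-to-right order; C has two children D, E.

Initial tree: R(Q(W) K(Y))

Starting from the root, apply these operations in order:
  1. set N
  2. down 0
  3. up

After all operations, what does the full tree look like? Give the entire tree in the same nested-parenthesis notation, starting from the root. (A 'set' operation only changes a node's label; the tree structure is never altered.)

Answer: N(Q(W) K(Y))

Derivation:
Step 1 (set N): focus=N path=root depth=0 children=['Q', 'K'] (at root)
Step 2 (down 0): focus=Q path=0 depth=1 children=['W'] left=[] right=['K'] parent=N
Step 3 (up): focus=N path=root depth=0 children=['Q', 'K'] (at root)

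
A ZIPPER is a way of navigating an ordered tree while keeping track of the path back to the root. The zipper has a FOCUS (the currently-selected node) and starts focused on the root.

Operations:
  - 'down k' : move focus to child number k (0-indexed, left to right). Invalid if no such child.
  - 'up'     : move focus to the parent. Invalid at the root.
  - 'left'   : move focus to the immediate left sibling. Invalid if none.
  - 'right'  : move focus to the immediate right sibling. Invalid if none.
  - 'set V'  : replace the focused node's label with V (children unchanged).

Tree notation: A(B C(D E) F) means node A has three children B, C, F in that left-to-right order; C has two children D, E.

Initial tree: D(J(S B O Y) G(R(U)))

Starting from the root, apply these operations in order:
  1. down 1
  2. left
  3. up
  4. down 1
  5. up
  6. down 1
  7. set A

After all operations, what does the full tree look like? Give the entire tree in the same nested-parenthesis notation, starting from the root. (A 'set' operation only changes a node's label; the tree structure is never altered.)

Answer: D(J(S B O Y) A(R(U)))

Derivation:
Step 1 (down 1): focus=G path=1 depth=1 children=['R'] left=['J'] right=[] parent=D
Step 2 (left): focus=J path=0 depth=1 children=['S', 'B', 'O', 'Y'] left=[] right=['G'] parent=D
Step 3 (up): focus=D path=root depth=0 children=['J', 'G'] (at root)
Step 4 (down 1): focus=G path=1 depth=1 children=['R'] left=['J'] right=[] parent=D
Step 5 (up): focus=D path=root depth=0 children=['J', 'G'] (at root)
Step 6 (down 1): focus=G path=1 depth=1 children=['R'] left=['J'] right=[] parent=D
Step 7 (set A): focus=A path=1 depth=1 children=['R'] left=['J'] right=[] parent=D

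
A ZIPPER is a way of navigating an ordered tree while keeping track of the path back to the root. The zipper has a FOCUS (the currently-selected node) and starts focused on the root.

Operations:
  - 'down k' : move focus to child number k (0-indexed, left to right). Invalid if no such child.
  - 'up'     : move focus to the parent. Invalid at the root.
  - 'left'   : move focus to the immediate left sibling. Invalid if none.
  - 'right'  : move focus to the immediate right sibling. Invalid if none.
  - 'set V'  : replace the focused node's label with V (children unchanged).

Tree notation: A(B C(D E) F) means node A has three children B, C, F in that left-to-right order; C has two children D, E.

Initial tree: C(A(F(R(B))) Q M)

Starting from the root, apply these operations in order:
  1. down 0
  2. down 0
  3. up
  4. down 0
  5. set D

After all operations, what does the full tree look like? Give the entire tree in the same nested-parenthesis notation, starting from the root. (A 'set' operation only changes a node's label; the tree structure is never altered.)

Answer: C(A(D(R(B))) Q M)

Derivation:
Step 1 (down 0): focus=A path=0 depth=1 children=['F'] left=[] right=['Q', 'M'] parent=C
Step 2 (down 0): focus=F path=0/0 depth=2 children=['R'] left=[] right=[] parent=A
Step 3 (up): focus=A path=0 depth=1 children=['F'] left=[] right=['Q', 'M'] parent=C
Step 4 (down 0): focus=F path=0/0 depth=2 children=['R'] left=[] right=[] parent=A
Step 5 (set D): focus=D path=0/0 depth=2 children=['R'] left=[] right=[] parent=A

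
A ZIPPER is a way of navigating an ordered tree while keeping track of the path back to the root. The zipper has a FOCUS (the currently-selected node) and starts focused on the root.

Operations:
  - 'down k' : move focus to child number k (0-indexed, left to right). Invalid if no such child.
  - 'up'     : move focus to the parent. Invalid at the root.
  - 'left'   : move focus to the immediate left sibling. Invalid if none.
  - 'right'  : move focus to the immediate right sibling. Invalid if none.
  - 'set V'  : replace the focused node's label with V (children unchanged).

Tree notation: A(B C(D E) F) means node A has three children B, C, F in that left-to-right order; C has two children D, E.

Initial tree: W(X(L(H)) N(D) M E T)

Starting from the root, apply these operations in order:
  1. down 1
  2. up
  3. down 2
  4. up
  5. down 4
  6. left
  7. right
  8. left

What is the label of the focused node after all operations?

Answer: E

Derivation:
Step 1 (down 1): focus=N path=1 depth=1 children=['D'] left=['X'] right=['M', 'E', 'T'] parent=W
Step 2 (up): focus=W path=root depth=0 children=['X', 'N', 'M', 'E', 'T'] (at root)
Step 3 (down 2): focus=M path=2 depth=1 children=[] left=['X', 'N'] right=['E', 'T'] parent=W
Step 4 (up): focus=W path=root depth=0 children=['X', 'N', 'M', 'E', 'T'] (at root)
Step 5 (down 4): focus=T path=4 depth=1 children=[] left=['X', 'N', 'M', 'E'] right=[] parent=W
Step 6 (left): focus=E path=3 depth=1 children=[] left=['X', 'N', 'M'] right=['T'] parent=W
Step 7 (right): focus=T path=4 depth=1 children=[] left=['X', 'N', 'M', 'E'] right=[] parent=W
Step 8 (left): focus=E path=3 depth=1 children=[] left=['X', 'N', 'M'] right=['T'] parent=W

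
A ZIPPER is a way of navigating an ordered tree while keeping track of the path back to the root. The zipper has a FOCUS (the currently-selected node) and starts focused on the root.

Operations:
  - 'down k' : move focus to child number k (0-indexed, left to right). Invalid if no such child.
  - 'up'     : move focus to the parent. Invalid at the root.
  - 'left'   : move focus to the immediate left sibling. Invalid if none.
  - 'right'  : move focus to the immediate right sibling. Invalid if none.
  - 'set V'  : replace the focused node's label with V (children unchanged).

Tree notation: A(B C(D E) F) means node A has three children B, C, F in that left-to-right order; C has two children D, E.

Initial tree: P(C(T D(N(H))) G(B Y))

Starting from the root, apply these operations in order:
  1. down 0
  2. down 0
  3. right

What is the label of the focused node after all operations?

Step 1 (down 0): focus=C path=0 depth=1 children=['T', 'D'] left=[] right=['G'] parent=P
Step 2 (down 0): focus=T path=0/0 depth=2 children=[] left=[] right=['D'] parent=C
Step 3 (right): focus=D path=0/1 depth=2 children=['N'] left=['T'] right=[] parent=C

Answer: D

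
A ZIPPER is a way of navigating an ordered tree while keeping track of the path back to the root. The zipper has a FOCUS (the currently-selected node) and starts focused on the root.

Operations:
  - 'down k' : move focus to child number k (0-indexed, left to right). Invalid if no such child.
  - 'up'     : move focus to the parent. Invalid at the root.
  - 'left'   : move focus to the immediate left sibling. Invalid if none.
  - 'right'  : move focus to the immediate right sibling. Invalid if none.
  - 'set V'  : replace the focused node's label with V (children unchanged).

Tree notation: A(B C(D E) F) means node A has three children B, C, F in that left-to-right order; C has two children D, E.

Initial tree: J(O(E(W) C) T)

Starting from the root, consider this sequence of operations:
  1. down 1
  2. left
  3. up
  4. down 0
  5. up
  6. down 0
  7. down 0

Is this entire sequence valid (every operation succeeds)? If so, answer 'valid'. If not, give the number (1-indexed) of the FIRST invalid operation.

Answer: valid

Derivation:
Step 1 (down 1): focus=T path=1 depth=1 children=[] left=['O'] right=[] parent=J
Step 2 (left): focus=O path=0 depth=1 children=['E', 'C'] left=[] right=['T'] parent=J
Step 3 (up): focus=J path=root depth=0 children=['O', 'T'] (at root)
Step 4 (down 0): focus=O path=0 depth=1 children=['E', 'C'] left=[] right=['T'] parent=J
Step 5 (up): focus=J path=root depth=0 children=['O', 'T'] (at root)
Step 6 (down 0): focus=O path=0 depth=1 children=['E', 'C'] left=[] right=['T'] parent=J
Step 7 (down 0): focus=E path=0/0 depth=2 children=['W'] left=[] right=['C'] parent=O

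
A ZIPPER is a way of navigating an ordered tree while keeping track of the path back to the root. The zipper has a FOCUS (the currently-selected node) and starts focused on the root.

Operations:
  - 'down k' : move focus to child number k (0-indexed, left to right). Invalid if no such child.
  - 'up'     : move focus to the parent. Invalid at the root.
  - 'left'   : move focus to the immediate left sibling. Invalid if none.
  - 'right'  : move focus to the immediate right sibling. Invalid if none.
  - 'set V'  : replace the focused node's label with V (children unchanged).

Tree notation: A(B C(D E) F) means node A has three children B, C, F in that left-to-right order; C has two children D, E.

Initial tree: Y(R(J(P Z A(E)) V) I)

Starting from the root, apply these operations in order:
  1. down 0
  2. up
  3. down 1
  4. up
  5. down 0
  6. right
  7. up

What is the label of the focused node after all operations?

Step 1 (down 0): focus=R path=0 depth=1 children=['J', 'V'] left=[] right=['I'] parent=Y
Step 2 (up): focus=Y path=root depth=0 children=['R', 'I'] (at root)
Step 3 (down 1): focus=I path=1 depth=1 children=[] left=['R'] right=[] parent=Y
Step 4 (up): focus=Y path=root depth=0 children=['R', 'I'] (at root)
Step 5 (down 0): focus=R path=0 depth=1 children=['J', 'V'] left=[] right=['I'] parent=Y
Step 6 (right): focus=I path=1 depth=1 children=[] left=['R'] right=[] parent=Y
Step 7 (up): focus=Y path=root depth=0 children=['R', 'I'] (at root)

Answer: Y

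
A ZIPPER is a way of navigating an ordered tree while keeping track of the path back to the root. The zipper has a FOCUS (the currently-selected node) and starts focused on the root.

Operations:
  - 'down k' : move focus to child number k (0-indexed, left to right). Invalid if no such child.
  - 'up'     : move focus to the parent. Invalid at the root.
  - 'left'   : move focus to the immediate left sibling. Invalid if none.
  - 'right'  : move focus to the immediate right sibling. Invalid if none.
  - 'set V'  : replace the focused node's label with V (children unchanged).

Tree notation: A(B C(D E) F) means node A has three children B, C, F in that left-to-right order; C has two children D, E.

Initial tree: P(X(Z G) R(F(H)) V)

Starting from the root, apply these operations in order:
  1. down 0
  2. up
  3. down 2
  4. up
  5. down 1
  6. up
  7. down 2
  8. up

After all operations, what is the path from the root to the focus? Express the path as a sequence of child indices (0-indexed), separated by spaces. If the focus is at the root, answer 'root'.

Answer: root

Derivation:
Step 1 (down 0): focus=X path=0 depth=1 children=['Z', 'G'] left=[] right=['R', 'V'] parent=P
Step 2 (up): focus=P path=root depth=0 children=['X', 'R', 'V'] (at root)
Step 3 (down 2): focus=V path=2 depth=1 children=[] left=['X', 'R'] right=[] parent=P
Step 4 (up): focus=P path=root depth=0 children=['X', 'R', 'V'] (at root)
Step 5 (down 1): focus=R path=1 depth=1 children=['F'] left=['X'] right=['V'] parent=P
Step 6 (up): focus=P path=root depth=0 children=['X', 'R', 'V'] (at root)
Step 7 (down 2): focus=V path=2 depth=1 children=[] left=['X', 'R'] right=[] parent=P
Step 8 (up): focus=P path=root depth=0 children=['X', 'R', 'V'] (at root)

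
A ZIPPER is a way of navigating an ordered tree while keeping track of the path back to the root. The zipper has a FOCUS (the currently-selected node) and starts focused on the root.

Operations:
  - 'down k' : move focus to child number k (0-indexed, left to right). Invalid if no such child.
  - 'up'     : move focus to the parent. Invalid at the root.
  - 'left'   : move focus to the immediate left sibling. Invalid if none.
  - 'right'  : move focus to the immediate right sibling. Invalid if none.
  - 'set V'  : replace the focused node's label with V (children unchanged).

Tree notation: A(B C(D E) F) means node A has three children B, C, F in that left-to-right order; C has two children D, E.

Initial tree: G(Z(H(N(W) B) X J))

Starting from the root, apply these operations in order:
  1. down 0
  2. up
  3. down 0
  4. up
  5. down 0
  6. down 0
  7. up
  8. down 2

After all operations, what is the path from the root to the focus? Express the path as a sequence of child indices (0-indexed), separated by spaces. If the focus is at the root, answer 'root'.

Step 1 (down 0): focus=Z path=0 depth=1 children=['H', 'X', 'J'] left=[] right=[] parent=G
Step 2 (up): focus=G path=root depth=0 children=['Z'] (at root)
Step 3 (down 0): focus=Z path=0 depth=1 children=['H', 'X', 'J'] left=[] right=[] parent=G
Step 4 (up): focus=G path=root depth=0 children=['Z'] (at root)
Step 5 (down 0): focus=Z path=0 depth=1 children=['H', 'X', 'J'] left=[] right=[] parent=G
Step 6 (down 0): focus=H path=0/0 depth=2 children=['N', 'B'] left=[] right=['X', 'J'] parent=Z
Step 7 (up): focus=Z path=0 depth=1 children=['H', 'X', 'J'] left=[] right=[] parent=G
Step 8 (down 2): focus=J path=0/2 depth=2 children=[] left=['H', 'X'] right=[] parent=Z

Answer: 0 2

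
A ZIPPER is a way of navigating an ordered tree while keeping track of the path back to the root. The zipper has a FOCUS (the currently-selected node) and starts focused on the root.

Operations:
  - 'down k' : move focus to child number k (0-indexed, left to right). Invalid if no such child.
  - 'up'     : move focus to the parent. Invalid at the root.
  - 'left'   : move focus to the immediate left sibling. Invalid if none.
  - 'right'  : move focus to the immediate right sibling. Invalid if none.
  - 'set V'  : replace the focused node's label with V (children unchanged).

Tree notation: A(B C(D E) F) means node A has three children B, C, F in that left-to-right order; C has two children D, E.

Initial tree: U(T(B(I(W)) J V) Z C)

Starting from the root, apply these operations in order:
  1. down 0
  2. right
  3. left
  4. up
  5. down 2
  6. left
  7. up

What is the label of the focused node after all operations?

Step 1 (down 0): focus=T path=0 depth=1 children=['B', 'J', 'V'] left=[] right=['Z', 'C'] parent=U
Step 2 (right): focus=Z path=1 depth=1 children=[] left=['T'] right=['C'] parent=U
Step 3 (left): focus=T path=0 depth=1 children=['B', 'J', 'V'] left=[] right=['Z', 'C'] parent=U
Step 4 (up): focus=U path=root depth=0 children=['T', 'Z', 'C'] (at root)
Step 5 (down 2): focus=C path=2 depth=1 children=[] left=['T', 'Z'] right=[] parent=U
Step 6 (left): focus=Z path=1 depth=1 children=[] left=['T'] right=['C'] parent=U
Step 7 (up): focus=U path=root depth=0 children=['T', 'Z', 'C'] (at root)

Answer: U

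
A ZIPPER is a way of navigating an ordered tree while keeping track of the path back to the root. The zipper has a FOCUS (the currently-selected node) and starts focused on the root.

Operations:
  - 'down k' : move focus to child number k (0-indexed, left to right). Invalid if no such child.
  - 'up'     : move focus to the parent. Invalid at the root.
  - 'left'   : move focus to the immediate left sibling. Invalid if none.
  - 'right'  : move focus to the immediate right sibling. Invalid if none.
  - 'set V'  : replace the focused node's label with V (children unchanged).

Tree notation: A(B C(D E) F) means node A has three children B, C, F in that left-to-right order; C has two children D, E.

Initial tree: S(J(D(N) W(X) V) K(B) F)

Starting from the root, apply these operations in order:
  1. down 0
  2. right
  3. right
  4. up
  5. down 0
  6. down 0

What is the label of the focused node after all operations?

Step 1 (down 0): focus=J path=0 depth=1 children=['D', 'W', 'V'] left=[] right=['K', 'F'] parent=S
Step 2 (right): focus=K path=1 depth=1 children=['B'] left=['J'] right=['F'] parent=S
Step 3 (right): focus=F path=2 depth=1 children=[] left=['J', 'K'] right=[] parent=S
Step 4 (up): focus=S path=root depth=0 children=['J', 'K', 'F'] (at root)
Step 5 (down 0): focus=J path=0 depth=1 children=['D', 'W', 'V'] left=[] right=['K', 'F'] parent=S
Step 6 (down 0): focus=D path=0/0 depth=2 children=['N'] left=[] right=['W', 'V'] parent=J

Answer: D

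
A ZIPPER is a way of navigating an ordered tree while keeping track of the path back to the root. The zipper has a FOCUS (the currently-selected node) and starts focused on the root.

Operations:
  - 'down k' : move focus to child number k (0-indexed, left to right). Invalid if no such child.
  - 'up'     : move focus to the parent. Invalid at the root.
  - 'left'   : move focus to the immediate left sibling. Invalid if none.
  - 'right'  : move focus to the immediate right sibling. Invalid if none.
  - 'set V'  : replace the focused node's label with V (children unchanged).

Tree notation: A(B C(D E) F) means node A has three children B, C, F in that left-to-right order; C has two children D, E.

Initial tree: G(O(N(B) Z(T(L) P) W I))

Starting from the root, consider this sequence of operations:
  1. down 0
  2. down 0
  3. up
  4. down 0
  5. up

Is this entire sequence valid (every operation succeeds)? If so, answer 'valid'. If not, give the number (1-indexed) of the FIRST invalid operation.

Step 1 (down 0): focus=O path=0 depth=1 children=['N', 'Z', 'W', 'I'] left=[] right=[] parent=G
Step 2 (down 0): focus=N path=0/0 depth=2 children=['B'] left=[] right=['Z', 'W', 'I'] parent=O
Step 3 (up): focus=O path=0 depth=1 children=['N', 'Z', 'W', 'I'] left=[] right=[] parent=G
Step 4 (down 0): focus=N path=0/0 depth=2 children=['B'] left=[] right=['Z', 'W', 'I'] parent=O
Step 5 (up): focus=O path=0 depth=1 children=['N', 'Z', 'W', 'I'] left=[] right=[] parent=G

Answer: valid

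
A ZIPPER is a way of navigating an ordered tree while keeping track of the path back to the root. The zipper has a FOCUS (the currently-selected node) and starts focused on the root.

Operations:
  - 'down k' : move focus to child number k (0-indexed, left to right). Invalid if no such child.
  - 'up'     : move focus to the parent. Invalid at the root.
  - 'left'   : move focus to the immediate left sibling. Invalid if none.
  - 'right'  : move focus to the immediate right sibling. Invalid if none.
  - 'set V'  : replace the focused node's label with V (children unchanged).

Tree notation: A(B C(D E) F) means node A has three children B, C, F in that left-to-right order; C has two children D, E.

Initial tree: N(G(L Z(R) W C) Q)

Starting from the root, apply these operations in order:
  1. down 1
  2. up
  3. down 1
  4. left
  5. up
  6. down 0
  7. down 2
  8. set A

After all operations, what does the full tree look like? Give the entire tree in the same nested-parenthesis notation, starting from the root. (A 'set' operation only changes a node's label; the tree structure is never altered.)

Answer: N(G(L Z(R) A C) Q)

Derivation:
Step 1 (down 1): focus=Q path=1 depth=1 children=[] left=['G'] right=[] parent=N
Step 2 (up): focus=N path=root depth=0 children=['G', 'Q'] (at root)
Step 3 (down 1): focus=Q path=1 depth=1 children=[] left=['G'] right=[] parent=N
Step 4 (left): focus=G path=0 depth=1 children=['L', 'Z', 'W', 'C'] left=[] right=['Q'] parent=N
Step 5 (up): focus=N path=root depth=0 children=['G', 'Q'] (at root)
Step 6 (down 0): focus=G path=0 depth=1 children=['L', 'Z', 'W', 'C'] left=[] right=['Q'] parent=N
Step 7 (down 2): focus=W path=0/2 depth=2 children=[] left=['L', 'Z'] right=['C'] parent=G
Step 8 (set A): focus=A path=0/2 depth=2 children=[] left=['L', 'Z'] right=['C'] parent=G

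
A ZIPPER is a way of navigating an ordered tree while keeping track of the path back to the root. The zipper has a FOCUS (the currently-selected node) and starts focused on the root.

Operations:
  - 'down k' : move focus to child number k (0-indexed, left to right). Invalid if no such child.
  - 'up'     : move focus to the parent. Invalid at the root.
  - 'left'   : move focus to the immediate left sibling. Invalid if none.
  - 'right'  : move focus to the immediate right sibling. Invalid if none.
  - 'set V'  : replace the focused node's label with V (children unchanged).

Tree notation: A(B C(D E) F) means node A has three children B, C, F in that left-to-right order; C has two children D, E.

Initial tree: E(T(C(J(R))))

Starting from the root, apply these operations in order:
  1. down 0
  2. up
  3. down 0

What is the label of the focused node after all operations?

Step 1 (down 0): focus=T path=0 depth=1 children=['C'] left=[] right=[] parent=E
Step 2 (up): focus=E path=root depth=0 children=['T'] (at root)
Step 3 (down 0): focus=T path=0 depth=1 children=['C'] left=[] right=[] parent=E

Answer: T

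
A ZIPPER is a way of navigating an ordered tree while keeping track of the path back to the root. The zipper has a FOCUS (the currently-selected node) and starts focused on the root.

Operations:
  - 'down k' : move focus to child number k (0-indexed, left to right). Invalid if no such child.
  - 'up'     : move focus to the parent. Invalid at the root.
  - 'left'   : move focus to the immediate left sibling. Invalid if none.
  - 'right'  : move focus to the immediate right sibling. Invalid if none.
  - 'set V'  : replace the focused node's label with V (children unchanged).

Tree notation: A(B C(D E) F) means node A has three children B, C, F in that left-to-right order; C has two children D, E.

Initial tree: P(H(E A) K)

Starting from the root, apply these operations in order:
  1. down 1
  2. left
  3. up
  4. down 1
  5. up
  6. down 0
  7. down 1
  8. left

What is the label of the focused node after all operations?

Step 1 (down 1): focus=K path=1 depth=1 children=[] left=['H'] right=[] parent=P
Step 2 (left): focus=H path=0 depth=1 children=['E', 'A'] left=[] right=['K'] parent=P
Step 3 (up): focus=P path=root depth=0 children=['H', 'K'] (at root)
Step 4 (down 1): focus=K path=1 depth=1 children=[] left=['H'] right=[] parent=P
Step 5 (up): focus=P path=root depth=0 children=['H', 'K'] (at root)
Step 6 (down 0): focus=H path=0 depth=1 children=['E', 'A'] left=[] right=['K'] parent=P
Step 7 (down 1): focus=A path=0/1 depth=2 children=[] left=['E'] right=[] parent=H
Step 8 (left): focus=E path=0/0 depth=2 children=[] left=[] right=['A'] parent=H

Answer: E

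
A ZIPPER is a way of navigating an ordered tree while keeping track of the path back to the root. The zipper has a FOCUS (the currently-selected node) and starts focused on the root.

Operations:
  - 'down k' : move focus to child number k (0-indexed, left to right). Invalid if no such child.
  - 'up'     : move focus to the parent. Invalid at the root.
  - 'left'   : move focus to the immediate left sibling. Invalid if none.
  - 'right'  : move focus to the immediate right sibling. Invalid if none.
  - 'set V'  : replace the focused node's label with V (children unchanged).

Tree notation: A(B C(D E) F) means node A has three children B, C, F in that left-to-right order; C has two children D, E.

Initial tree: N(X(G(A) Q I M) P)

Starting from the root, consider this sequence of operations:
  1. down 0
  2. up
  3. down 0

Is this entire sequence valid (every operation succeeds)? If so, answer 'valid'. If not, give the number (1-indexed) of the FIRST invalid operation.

Step 1 (down 0): focus=X path=0 depth=1 children=['G', 'Q', 'I', 'M'] left=[] right=['P'] parent=N
Step 2 (up): focus=N path=root depth=0 children=['X', 'P'] (at root)
Step 3 (down 0): focus=X path=0 depth=1 children=['G', 'Q', 'I', 'M'] left=[] right=['P'] parent=N

Answer: valid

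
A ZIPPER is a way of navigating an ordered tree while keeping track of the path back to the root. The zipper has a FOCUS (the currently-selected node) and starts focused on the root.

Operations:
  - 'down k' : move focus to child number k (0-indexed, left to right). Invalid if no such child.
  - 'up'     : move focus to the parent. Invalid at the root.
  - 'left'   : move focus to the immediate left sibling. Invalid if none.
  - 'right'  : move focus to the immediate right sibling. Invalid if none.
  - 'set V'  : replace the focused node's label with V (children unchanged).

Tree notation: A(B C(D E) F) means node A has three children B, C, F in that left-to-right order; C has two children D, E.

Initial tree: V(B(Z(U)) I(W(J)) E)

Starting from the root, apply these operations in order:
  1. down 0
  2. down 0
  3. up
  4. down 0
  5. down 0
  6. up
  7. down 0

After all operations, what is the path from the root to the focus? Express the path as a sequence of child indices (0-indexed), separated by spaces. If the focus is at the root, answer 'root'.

Answer: 0 0 0

Derivation:
Step 1 (down 0): focus=B path=0 depth=1 children=['Z'] left=[] right=['I', 'E'] parent=V
Step 2 (down 0): focus=Z path=0/0 depth=2 children=['U'] left=[] right=[] parent=B
Step 3 (up): focus=B path=0 depth=1 children=['Z'] left=[] right=['I', 'E'] parent=V
Step 4 (down 0): focus=Z path=0/0 depth=2 children=['U'] left=[] right=[] parent=B
Step 5 (down 0): focus=U path=0/0/0 depth=3 children=[] left=[] right=[] parent=Z
Step 6 (up): focus=Z path=0/0 depth=2 children=['U'] left=[] right=[] parent=B
Step 7 (down 0): focus=U path=0/0/0 depth=3 children=[] left=[] right=[] parent=Z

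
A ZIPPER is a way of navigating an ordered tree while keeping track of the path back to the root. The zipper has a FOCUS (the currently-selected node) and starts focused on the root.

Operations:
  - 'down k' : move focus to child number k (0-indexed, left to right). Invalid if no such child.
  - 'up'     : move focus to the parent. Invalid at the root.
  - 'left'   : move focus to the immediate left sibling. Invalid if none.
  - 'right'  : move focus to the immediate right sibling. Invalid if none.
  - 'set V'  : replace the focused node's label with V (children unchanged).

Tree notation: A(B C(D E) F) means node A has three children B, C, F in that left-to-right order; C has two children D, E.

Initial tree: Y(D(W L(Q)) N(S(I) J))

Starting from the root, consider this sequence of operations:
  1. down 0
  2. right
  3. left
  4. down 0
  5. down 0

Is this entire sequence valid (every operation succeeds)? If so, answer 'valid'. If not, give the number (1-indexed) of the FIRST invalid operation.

Step 1 (down 0): focus=D path=0 depth=1 children=['W', 'L'] left=[] right=['N'] parent=Y
Step 2 (right): focus=N path=1 depth=1 children=['S', 'J'] left=['D'] right=[] parent=Y
Step 3 (left): focus=D path=0 depth=1 children=['W', 'L'] left=[] right=['N'] parent=Y
Step 4 (down 0): focus=W path=0/0 depth=2 children=[] left=[] right=['L'] parent=D
Step 5 (down 0): INVALID

Answer: 5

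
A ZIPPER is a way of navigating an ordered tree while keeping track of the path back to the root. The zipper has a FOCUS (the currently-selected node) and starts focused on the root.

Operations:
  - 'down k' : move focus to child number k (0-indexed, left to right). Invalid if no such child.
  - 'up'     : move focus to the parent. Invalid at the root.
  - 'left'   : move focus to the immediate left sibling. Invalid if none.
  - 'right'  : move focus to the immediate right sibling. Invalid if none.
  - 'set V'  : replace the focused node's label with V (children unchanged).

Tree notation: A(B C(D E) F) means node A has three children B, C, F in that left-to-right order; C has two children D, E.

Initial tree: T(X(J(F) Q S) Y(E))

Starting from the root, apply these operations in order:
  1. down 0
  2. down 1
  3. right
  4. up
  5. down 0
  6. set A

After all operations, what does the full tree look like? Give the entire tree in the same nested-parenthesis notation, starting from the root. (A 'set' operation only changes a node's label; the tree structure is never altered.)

Answer: T(X(A(F) Q S) Y(E))

Derivation:
Step 1 (down 0): focus=X path=0 depth=1 children=['J', 'Q', 'S'] left=[] right=['Y'] parent=T
Step 2 (down 1): focus=Q path=0/1 depth=2 children=[] left=['J'] right=['S'] parent=X
Step 3 (right): focus=S path=0/2 depth=2 children=[] left=['J', 'Q'] right=[] parent=X
Step 4 (up): focus=X path=0 depth=1 children=['J', 'Q', 'S'] left=[] right=['Y'] parent=T
Step 5 (down 0): focus=J path=0/0 depth=2 children=['F'] left=[] right=['Q', 'S'] parent=X
Step 6 (set A): focus=A path=0/0 depth=2 children=['F'] left=[] right=['Q', 'S'] parent=X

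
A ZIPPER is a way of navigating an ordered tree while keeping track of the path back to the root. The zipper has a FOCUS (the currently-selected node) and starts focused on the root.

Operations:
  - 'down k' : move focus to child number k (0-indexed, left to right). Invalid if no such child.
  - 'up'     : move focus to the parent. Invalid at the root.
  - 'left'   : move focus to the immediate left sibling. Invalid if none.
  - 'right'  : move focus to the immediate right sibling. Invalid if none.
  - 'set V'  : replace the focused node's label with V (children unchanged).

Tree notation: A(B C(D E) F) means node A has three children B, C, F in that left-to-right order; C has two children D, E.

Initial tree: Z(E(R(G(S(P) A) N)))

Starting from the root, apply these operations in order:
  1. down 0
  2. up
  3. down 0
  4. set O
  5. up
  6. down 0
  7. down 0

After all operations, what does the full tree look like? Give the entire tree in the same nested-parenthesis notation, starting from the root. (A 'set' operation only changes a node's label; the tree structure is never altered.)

Step 1 (down 0): focus=E path=0 depth=1 children=['R'] left=[] right=[] parent=Z
Step 2 (up): focus=Z path=root depth=0 children=['E'] (at root)
Step 3 (down 0): focus=E path=0 depth=1 children=['R'] left=[] right=[] parent=Z
Step 4 (set O): focus=O path=0 depth=1 children=['R'] left=[] right=[] parent=Z
Step 5 (up): focus=Z path=root depth=0 children=['O'] (at root)
Step 6 (down 0): focus=O path=0 depth=1 children=['R'] left=[] right=[] parent=Z
Step 7 (down 0): focus=R path=0/0 depth=2 children=['G', 'N'] left=[] right=[] parent=O

Answer: Z(O(R(G(S(P) A) N)))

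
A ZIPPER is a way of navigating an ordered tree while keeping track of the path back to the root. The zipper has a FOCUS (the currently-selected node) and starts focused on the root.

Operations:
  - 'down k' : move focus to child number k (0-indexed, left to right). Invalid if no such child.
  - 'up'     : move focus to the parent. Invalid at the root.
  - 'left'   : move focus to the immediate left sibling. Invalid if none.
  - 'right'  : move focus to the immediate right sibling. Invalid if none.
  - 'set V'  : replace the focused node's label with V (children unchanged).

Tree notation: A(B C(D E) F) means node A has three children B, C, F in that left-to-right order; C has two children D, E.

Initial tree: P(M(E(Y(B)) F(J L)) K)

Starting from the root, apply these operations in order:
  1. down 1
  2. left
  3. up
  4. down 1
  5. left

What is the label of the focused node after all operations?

Step 1 (down 1): focus=K path=1 depth=1 children=[] left=['M'] right=[] parent=P
Step 2 (left): focus=M path=0 depth=1 children=['E', 'F'] left=[] right=['K'] parent=P
Step 3 (up): focus=P path=root depth=0 children=['M', 'K'] (at root)
Step 4 (down 1): focus=K path=1 depth=1 children=[] left=['M'] right=[] parent=P
Step 5 (left): focus=M path=0 depth=1 children=['E', 'F'] left=[] right=['K'] parent=P

Answer: M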